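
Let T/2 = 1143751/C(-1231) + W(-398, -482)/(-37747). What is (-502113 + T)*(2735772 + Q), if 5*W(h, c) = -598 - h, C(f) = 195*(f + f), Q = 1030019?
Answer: -17133137629977667983572/9060978615 ≈ -1.8909e+12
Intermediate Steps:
C(f) = 390*f (C(f) = 195*(2*f) = 390*f)
W(h, c) = -598/5 - h/5 (W(h, c) = (-598 - h)/5 = -598/5 - h/5)
T = -43153965397/9060978615 (T = 2*(1143751/((390*(-1231))) + (-598/5 - 1/5*(-398))/(-37747)) = 2*(1143751/(-480090) + (-598/5 + 398/5)*(-1/37747)) = 2*(1143751*(-1/480090) - 40*(-1/37747)) = 2*(-1143751/480090 + 40/37747) = 2*(-43153965397/18121957230) = -43153965397/9060978615 ≈ -4.7626)
(-502113 + T)*(2735772 + Q) = (-502113 - 43153965397/9060978615)*(2735772 + 1030019) = -4549678309278892/9060978615*3765791 = -17133137629977667983572/9060978615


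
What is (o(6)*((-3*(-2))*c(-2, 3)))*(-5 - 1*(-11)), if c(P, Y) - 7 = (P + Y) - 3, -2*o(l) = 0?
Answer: 0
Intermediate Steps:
o(l) = 0 (o(l) = -1/2*0 = 0)
c(P, Y) = 4 + P + Y (c(P, Y) = 7 + ((P + Y) - 3) = 7 + (-3 + P + Y) = 4 + P + Y)
(o(6)*((-3*(-2))*c(-2, 3)))*(-5 - 1*(-11)) = (0*((-3*(-2))*(4 - 2 + 3)))*(-5 - 1*(-11)) = (0*(6*5))*(-5 + 11) = (0*30)*6 = 0*6 = 0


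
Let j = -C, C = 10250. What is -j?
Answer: 10250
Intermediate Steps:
j = -10250 (j = -1*10250 = -10250)
-j = -1*(-10250) = 10250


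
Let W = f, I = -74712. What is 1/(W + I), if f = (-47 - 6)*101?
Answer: -1/80065 ≈ -1.2490e-5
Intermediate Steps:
f = -5353 (f = -53*101 = -5353)
W = -5353
1/(W + I) = 1/(-5353 - 74712) = 1/(-80065) = -1/80065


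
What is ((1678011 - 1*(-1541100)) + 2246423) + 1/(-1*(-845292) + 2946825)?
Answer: 20725944395479/3792117 ≈ 5.4655e+6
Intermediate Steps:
((1678011 - 1*(-1541100)) + 2246423) + 1/(-1*(-845292) + 2946825) = ((1678011 + 1541100) + 2246423) + 1/(845292 + 2946825) = (3219111 + 2246423) + 1/3792117 = 5465534 + 1/3792117 = 20725944395479/3792117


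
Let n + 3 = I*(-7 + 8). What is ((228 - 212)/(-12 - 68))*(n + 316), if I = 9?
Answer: -322/5 ≈ -64.400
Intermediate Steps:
n = 6 (n = -3 + 9*(-7 + 8) = -3 + 9*1 = -3 + 9 = 6)
((228 - 212)/(-12 - 68))*(n + 316) = ((228 - 212)/(-12 - 68))*(6 + 316) = (16/(-80))*322 = (16*(-1/80))*322 = -1/5*322 = -322/5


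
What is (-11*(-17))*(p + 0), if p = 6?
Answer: 1122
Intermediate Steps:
(-11*(-17))*(p + 0) = (-11*(-17))*(6 + 0) = 187*6 = 1122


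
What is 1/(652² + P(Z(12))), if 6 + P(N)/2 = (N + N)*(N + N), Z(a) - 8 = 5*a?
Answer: 1/462084 ≈ 2.1641e-6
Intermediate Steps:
Z(a) = 8 + 5*a
P(N) = -12 + 8*N² (P(N) = -12 + 2*((N + N)*(N + N)) = -12 + 2*((2*N)*(2*N)) = -12 + 2*(4*N²) = -12 + 8*N²)
1/(652² + P(Z(12))) = 1/(652² + (-12 + 8*(8 + 5*12)²)) = 1/(425104 + (-12 + 8*(8 + 60)²)) = 1/(425104 + (-12 + 8*68²)) = 1/(425104 + (-12 + 8*4624)) = 1/(425104 + (-12 + 36992)) = 1/(425104 + 36980) = 1/462084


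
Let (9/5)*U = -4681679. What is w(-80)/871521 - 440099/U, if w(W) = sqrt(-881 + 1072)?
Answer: 3960891/23408395 + sqrt(191)/871521 ≈ 0.16922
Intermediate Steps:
U = -23408395/9 (U = (5/9)*(-4681679) = -23408395/9 ≈ -2.6009e+6)
w(W) = sqrt(191)
w(-80)/871521 - 440099/U = sqrt(191)/871521 - 440099/(-23408395/9) = sqrt(191)*(1/871521) - 440099*(-9/23408395) = sqrt(191)/871521 + 3960891/23408395 = 3960891/23408395 + sqrt(191)/871521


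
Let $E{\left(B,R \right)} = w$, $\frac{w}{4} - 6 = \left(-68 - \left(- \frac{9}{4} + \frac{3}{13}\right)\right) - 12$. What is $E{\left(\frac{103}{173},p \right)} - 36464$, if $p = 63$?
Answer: $- \frac{477775}{13} \approx -36752.0$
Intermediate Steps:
$w = - \frac{3743}{13}$ ($w = 24 + 4 \left(\left(-68 - \left(- \frac{9}{4} + \frac{3}{13}\right)\right) - 12\right) = 24 + 4 \left(\left(-68 - - \frac{105}{52}\right) - 12\right) = 24 + 4 \left(\left(-68 + \left(- \frac{3}{13} + \frac{9}{4}\right)\right) - 12\right) = 24 + 4 \left(\left(-68 + \frac{105}{52}\right) - 12\right) = 24 + 4 \left(- \frac{3431}{52} - 12\right) = 24 + 4 \left(- \frac{4055}{52}\right) = 24 - \frac{4055}{13} = - \frac{3743}{13} \approx -287.92$)
$E{\left(B,R \right)} = - \frac{3743}{13}$
$E{\left(\frac{103}{173},p \right)} - 36464 = - \frac{3743}{13} - 36464 = - \frac{477775}{13}$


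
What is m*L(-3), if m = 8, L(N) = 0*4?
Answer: 0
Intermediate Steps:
L(N) = 0
m*L(-3) = 8*0 = 0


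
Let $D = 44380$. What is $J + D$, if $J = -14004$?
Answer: $30376$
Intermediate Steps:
$J + D = -14004 + 44380 = 30376$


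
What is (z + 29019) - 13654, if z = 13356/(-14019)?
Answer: 71796193/4673 ≈ 15364.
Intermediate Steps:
z = -4452/4673 (z = 13356*(-1/14019) = -4452/4673 ≈ -0.95271)
(z + 29019) - 13654 = (-4452/4673 + 29019) - 13654 = 135601335/4673 - 13654 = 71796193/4673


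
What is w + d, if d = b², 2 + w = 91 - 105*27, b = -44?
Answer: -810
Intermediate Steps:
w = -2746 (w = -2 + (91 - 105*27) = -2 + (91 - 2835) = -2 - 2744 = -2746)
d = 1936 (d = (-44)² = 1936)
w + d = -2746 + 1936 = -810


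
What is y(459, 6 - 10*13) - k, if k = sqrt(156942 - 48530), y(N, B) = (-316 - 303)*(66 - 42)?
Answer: -14856 - 2*sqrt(27103) ≈ -15185.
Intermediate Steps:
y(N, B) = -14856 (y(N, B) = -619*24 = -14856)
k = 2*sqrt(27103) (k = sqrt(108412) = 2*sqrt(27103) ≈ 329.26)
y(459, 6 - 10*13) - k = -14856 - 2*sqrt(27103)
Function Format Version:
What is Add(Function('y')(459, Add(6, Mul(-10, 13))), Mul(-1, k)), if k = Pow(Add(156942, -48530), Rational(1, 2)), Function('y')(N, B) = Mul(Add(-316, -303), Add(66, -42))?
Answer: Add(-14856, Mul(-2, Pow(27103, Rational(1, 2)))) ≈ -15185.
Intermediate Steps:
Function('y')(N, B) = -14856 (Function('y')(N, B) = Mul(-619, 24) = -14856)
k = Mul(2, Pow(27103, Rational(1, 2))) (k = Pow(108412, Rational(1, 2)) = Mul(2, Pow(27103, Rational(1, 2))) ≈ 329.26)
Add(Function('y')(459, Add(6, Mul(-10, 13))), Mul(-1, k)) = Add(-14856, Mul(-1, Mul(2, Pow(27103, Rational(1, 2))))) = Add(-14856, Mul(-2, Pow(27103, Rational(1, 2))))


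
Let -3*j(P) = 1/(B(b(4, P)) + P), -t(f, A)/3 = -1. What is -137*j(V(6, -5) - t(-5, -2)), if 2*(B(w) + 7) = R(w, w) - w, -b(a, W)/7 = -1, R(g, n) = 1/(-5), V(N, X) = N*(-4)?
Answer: -685/564 ≈ -1.2145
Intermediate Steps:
t(f, A) = 3 (t(f, A) = -3*(-1) = 3)
V(N, X) = -4*N
R(g, n) = -⅕
b(a, W) = 7 (b(a, W) = -7*(-1) = 7)
B(w) = -71/10 - w/2 (B(w) = -7 + (-⅕ - w)/2 = -7 + (-⅒ - w/2) = -71/10 - w/2)
j(P) = -1/(3*(-53/5 + P)) (j(P) = -1/(3*((-71/10 - ½*7) + P)) = -1/(3*((-71/10 - 7/2) + P)) = -1/(3*(-53/5 + P)))
-137*j(V(6, -5) - t(-5, -2)) = -(-685)/(-159 + 15*(-4*6 - 1*3)) = -(-685)/(-159 + 15*(-24 - 3)) = -(-685)/(-159 + 15*(-27)) = -(-685)/(-159 - 405) = -(-685)/(-564) = -(-685)*(-1)/564 = -137*5/564 = -685/564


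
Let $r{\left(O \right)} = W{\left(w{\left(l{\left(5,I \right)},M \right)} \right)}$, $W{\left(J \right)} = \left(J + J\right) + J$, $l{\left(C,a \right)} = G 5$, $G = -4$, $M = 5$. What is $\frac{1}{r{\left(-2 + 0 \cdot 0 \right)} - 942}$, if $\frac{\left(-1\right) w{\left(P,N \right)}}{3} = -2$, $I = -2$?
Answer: $- \frac{1}{924} \approx -0.0010823$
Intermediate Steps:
$l{\left(C,a \right)} = -20$ ($l{\left(C,a \right)} = \left(-4\right) 5 = -20$)
$w{\left(P,N \right)} = 6$ ($w{\left(P,N \right)} = \left(-3\right) \left(-2\right) = 6$)
$W{\left(J \right)} = 3 J$ ($W{\left(J \right)} = 2 J + J = 3 J$)
$r{\left(O \right)} = 18$ ($r{\left(O \right)} = 3 \cdot 6 = 18$)
$\frac{1}{r{\left(-2 + 0 \cdot 0 \right)} - 942} = \frac{1}{18 - 942} = \frac{1}{-924} = - \frac{1}{924}$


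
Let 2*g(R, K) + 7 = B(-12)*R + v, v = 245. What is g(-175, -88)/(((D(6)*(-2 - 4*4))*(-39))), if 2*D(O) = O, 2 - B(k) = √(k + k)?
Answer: -28/1053 + 175*I*√6/2106 ≈ -0.026591 + 0.20354*I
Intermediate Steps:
B(k) = 2 - √2*√k (B(k) = 2 - √(k + k) = 2 - √(2*k) = 2 - √2*√k)
D(O) = O/2
g(R, K) = 119 + R*(2 - 2*I*√6)/2 (g(R, K) = -7/2 + ((2 - √2*√(-12))*R + 245)/2 = -7/2 + ((2 - √2*2*I*√3)*R + 245)/2 = -7/2 + ((2 - 2*I*√6)*R + 245)/2 = -7/2 + (R*(2 - 2*I*√6) + 245)/2 = -7/2 + (245 + R*(2 - 2*I*√6))/2 = -7/2 + (245/2 + R*(2 - 2*I*√6)/2) = 119 + R*(2 - 2*I*√6)/2)
g(-175, -88)/(((D(6)*(-2 - 4*4))*(-39))) = (119 - 175*(1 - I*√6))/(((((½)*6)*(-2 - 4*4))*(-39))) = (119 + (-175 + 175*I*√6))/(((3*(-2 - 16))*(-39))) = (-56 + 175*I*√6)/(((3*(-18))*(-39))) = (-56 + 175*I*√6)/((-54*(-39))) = (-56 + 175*I*√6)/2106 = (-56 + 175*I*√6)*(1/2106) = -28/1053 + 175*I*√6/2106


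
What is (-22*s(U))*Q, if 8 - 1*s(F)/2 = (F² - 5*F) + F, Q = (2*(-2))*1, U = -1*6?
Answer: -9152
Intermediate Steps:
U = -6
Q = -4 (Q = -4*1 = -4)
s(F) = 16 - 2*F² + 8*F (s(F) = 16 - 2*((F² - 5*F) + F) = 16 - 2*(F² - 4*F) = 16 + (-2*F² + 8*F) = 16 - 2*F² + 8*F)
(-22*s(U))*Q = -22*(16 - 2*(-6)² + 8*(-6))*(-4) = -22*(16 - 2*36 - 48)*(-4) = -22*(16 - 72 - 48)*(-4) = -22*(-104)*(-4) = 2288*(-4) = -9152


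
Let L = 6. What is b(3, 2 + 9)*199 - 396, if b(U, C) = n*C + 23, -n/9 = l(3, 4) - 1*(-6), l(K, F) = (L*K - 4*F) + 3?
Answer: -212530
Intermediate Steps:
l(K, F) = 3 - 4*F + 6*K (l(K, F) = (6*K - 4*F) + 3 = (-4*F + 6*K) + 3 = 3 - 4*F + 6*K)
n = -99 (n = -9*((3 - 4*4 + 6*3) - 1*(-6)) = -9*((3 - 16 + 18) + 6) = -9*(5 + 6) = -9*11 = -99)
b(U, C) = 23 - 99*C (b(U, C) = -99*C + 23 = 23 - 99*C)
b(3, 2 + 9)*199 - 396 = (23 - 99*(2 + 9))*199 - 396 = (23 - 99*11)*199 - 396 = (23 - 1089)*199 - 396 = -1066*199 - 396 = -212134 - 396 = -212530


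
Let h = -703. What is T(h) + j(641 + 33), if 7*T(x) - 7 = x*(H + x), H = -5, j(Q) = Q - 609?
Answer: 498186/7 ≈ 71169.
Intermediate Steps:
j(Q) = -609 + Q
T(x) = 1 + x*(-5 + x)/7 (T(x) = 1 + (x*(-5 + x))/7 = 1 + x*(-5 + x)/7)
T(h) + j(641 + 33) = (1 - 5/7*(-703) + (⅐)*(-703)²) + (-609 + (641 + 33)) = (1 + 3515/7 + (⅐)*494209) + (-609 + 674) = (1 + 3515/7 + 494209/7) + 65 = 497731/7 + 65 = 498186/7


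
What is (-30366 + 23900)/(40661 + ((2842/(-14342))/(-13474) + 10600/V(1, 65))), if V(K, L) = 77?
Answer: -48106381489628/303537892884255 ≈ -0.15849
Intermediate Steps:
(-30366 + 23900)/(40661 + ((2842/(-14342))/(-13474) + 10600/V(1, 65))) = (-30366 + 23900)/(40661 + ((2842/(-14342))/(-13474) + 10600/77)) = -6466/(40661 + ((2842*(-1/14342))*(-1/13474) + 10600*(1/77))) = -6466/(40661 + (-1421/7171*(-1/13474) + 10600/77)) = -6466/(40661 + (1421/96622054 + 10600/77)) = -6466/(40661 + 1024193881817/7439898158) = -6466/303537892884255/7439898158 = -6466*7439898158/303537892884255 = -48106381489628/303537892884255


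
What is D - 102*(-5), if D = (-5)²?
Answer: 535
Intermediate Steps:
D = 25
D - 102*(-5) = 25 - 102*(-5) = 25 + 510 = 535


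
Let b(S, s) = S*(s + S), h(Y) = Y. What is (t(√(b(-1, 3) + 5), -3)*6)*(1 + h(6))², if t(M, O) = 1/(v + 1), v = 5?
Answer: 49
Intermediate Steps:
b(S, s) = S*(S + s)
t(M, O) = ⅙ (t(M, O) = 1/(5 + 1) = 1/6 = ⅙)
(t(√(b(-1, 3) + 5), -3)*6)*(1 + h(6))² = ((⅙)*6)*(1 + 6)² = 1*7² = 1*49 = 49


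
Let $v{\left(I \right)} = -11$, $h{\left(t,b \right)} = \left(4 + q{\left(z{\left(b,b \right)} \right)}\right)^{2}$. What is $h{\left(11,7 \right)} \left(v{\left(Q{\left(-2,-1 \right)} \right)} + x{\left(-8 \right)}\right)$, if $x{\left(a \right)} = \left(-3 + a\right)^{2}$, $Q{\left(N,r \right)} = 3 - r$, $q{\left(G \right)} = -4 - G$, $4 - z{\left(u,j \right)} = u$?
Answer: $990$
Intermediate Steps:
$z{\left(u,j \right)} = 4 - u$
$h{\left(t,b \right)} = \left(-4 + b\right)^{2}$ ($h{\left(t,b \right)} = \left(4 - \left(8 - b\right)\right)^{2} = \left(4 + \left(-4 + \left(-4 + b\right)\right)\right)^{2} = \left(4 + \left(-8 + b\right)\right)^{2} = \left(-4 + b\right)^{2}$)
$h{\left(11,7 \right)} \left(v{\left(Q{\left(-2,-1 \right)} \right)} + x{\left(-8 \right)}\right) = \left(-4 + 7\right)^{2} \left(-11 + \left(-3 - 8\right)^{2}\right) = 3^{2} \left(-11 + \left(-11\right)^{2}\right) = 9 \left(-11 + 121\right) = 9 \cdot 110 = 990$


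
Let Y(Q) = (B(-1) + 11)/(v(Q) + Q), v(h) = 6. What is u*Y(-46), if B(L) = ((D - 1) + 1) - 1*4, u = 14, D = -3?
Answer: -7/5 ≈ -1.4000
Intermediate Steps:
B(L) = -7 (B(L) = ((-3 - 1) + 1) - 1*4 = (-4 + 1) - 4 = -3 - 4 = -7)
Y(Q) = 4/(6 + Q) (Y(Q) = (-7 + 11)/(6 + Q) = 4/(6 + Q))
u*Y(-46) = 14*(4/(6 - 46)) = 14*(4/(-40)) = 14*(4*(-1/40)) = 14*(-⅒) = -7/5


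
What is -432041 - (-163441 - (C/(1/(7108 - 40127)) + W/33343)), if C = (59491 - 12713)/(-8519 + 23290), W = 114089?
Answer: -183786710707407/492509453 ≈ -3.7316e+5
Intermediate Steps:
C = 46778/14771 ≈ 3.1669
-432041 - (-163441 - (C/(1/(7108 - 40127)) + W/33343)) = -432041 - (-163441 - (46778/(14771*(1/(7108 - 40127))) + 114089/33343)) = -432041 - (-163441 - (46778/(14771*(1/(-33019))) + 114089*(1/33343))) = -432041 - (-163441 - (46778/(14771*(-1/33019)) + 114089/33343)) = -432041 - (-163441 - ((46778/14771)*(-33019) + 114089/33343)) = -432041 - (-163441 - (-1544562782/14771 + 114089/33343)) = -432041 - (-163441 - 1*(-51498671631607/492509453)) = -432041 - (-163441 + 51498671631607/492509453) = -432041 - 1*(-28997565876166/492509453) = -432041 + 28997565876166/492509453 = -183786710707407/492509453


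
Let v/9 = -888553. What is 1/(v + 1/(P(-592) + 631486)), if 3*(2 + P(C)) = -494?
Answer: -1893958/15145938564963 ≈ -1.2505e-7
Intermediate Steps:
v = -7996977 (v = 9*(-888553) = -7996977)
P(C) = -500/3 (P(C) = -2 + (⅓)*(-494) = -2 - 494/3 = -500/3)
1/(v + 1/(P(-592) + 631486)) = 1/(-7996977 + 1/(-500/3 + 631486)) = 1/(-7996977 + 1/(1893958/3)) = 1/(-7996977 + 3/1893958) = 1/(-15145938564963/1893958) = -1893958/15145938564963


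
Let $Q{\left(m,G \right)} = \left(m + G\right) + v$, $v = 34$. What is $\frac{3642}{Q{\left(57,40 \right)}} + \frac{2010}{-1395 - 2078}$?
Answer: $\frac{12385356}{454963} \approx 27.223$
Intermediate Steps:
$Q{\left(m,G \right)} = 34 + G + m$ ($Q{\left(m,G \right)} = \left(m + G\right) + 34 = \left(G + m\right) + 34 = 34 + G + m$)
$\frac{3642}{Q{\left(57,40 \right)}} + \frac{2010}{-1395 - 2078} = \frac{3642}{34 + 40 + 57} + \frac{2010}{-1395 - 2078} = \frac{3642}{131} + \frac{2010}{-1395 - 2078} = 3642 \cdot \frac{1}{131} + \frac{2010}{-3473} = \frac{3642}{131} + 2010 \left(- \frac{1}{3473}\right) = \frac{3642}{131} - \frac{2010}{3473} = \frac{12385356}{454963}$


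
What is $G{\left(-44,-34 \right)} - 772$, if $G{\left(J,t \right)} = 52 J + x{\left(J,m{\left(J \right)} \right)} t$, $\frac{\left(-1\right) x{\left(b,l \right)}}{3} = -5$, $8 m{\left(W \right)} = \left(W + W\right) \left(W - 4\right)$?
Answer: $-3570$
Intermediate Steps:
$m{\left(W \right)} = \frac{W \left(-4 + W\right)}{4}$ ($m{\left(W \right)} = \frac{\left(W + W\right) \left(W - 4\right)}{8} = \frac{2 W \left(-4 + W\right)}{8} = \frac{W \left(-4 + W\right)}{4}$)
$x{\left(b,l \right)} = 15$ ($x{\left(b,l \right)} = \left(-3\right) \left(-5\right) = 15$)
$G{\left(J,t \right)} = 15 t + 52 J$ ($G{\left(J,t \right)} = 52 J + 15 t = 15 t + 52 J$)
$G{\left(-44,-34 \right)} - 772 = \left(15 \left(-34\right) + 52 \left(-44\right)\right) - 772 = \left(-510 - 2288\right) - 772 = -2798 - 772 = -3570$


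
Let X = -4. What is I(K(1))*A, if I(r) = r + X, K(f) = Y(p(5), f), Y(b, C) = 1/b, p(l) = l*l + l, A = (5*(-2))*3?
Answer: 119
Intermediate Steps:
A = -30 (A = -10*3 = -30)
p(l) = l + l**2 (p(l) = l**2 + l = l + l**2)
K(f) = 1/30 (K(f) = 1/(5*(1 + 5)) = 1/(5*6) = 1/30)
I(r) = -4 + r (I(r) = r - 4 = -4 + r)
I(K(1))*A = (-4 + 1/30)*(-30) = -119/30*(-30) = 119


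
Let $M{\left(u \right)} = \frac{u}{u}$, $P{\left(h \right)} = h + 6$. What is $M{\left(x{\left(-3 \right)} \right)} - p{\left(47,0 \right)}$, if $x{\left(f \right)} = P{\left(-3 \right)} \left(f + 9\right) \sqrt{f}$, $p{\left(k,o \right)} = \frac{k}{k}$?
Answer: $0$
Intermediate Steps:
$P{\left(h \right)} = 6 + h$
$p{\left(k,o \right)} = 1$
$x{\left(f \right)} = \sqrt{f} \left(27 + 3 f\right)$ ($x{\left(f \right)} = \left(6 - 3\right) \left(f + 9\right) \sqrt{f} = 3 \left(9 + f\right) \sqrt{f} = \left(27 + 3 f\right) \sqrt{f} = \sqrt{f} \left(27 + 3 f\right)$)
$M{\left(u \right)} = 1$
$M{\left(x{\left(-3 \right)} \right)} - p{\left(47,0 \right)} = 1 - 1 = 0$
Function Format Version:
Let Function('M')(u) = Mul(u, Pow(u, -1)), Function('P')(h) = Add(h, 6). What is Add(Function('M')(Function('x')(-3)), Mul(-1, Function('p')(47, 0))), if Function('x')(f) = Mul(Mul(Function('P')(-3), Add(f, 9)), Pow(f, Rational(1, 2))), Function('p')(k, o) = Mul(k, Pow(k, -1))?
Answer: 0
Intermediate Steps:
Function('P')(h) = Add(6, h)
Function('p')(k, o) = 1
Function('x')(f) = Mul(Pow(f, Rational(1, 2)), Add(27, Mul(3, f))) (Function('x')(f) = Mul(Mul(Add(6, -3), Add(f, 9)), Pow(f, Rational(1, 2))) = Mul(Mul(3, Add(9, f)), Pow(f, Rational(1, 2))) = Mul(Add(27, Mul(3, f)), Pow(f, Rational(1, 2))) = Mul(Pow(f, Rational(1, 2)), Add(27, Mul(3, f))))
Function('M')(u) = 1
Add(Function('M')(Function('x')(-3)), Mul(-1, Function('p')(47, 0))) = Add(1, Mul(-1, 1)) = Add(1, -1) = 0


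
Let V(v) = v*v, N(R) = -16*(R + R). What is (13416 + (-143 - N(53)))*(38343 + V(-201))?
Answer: 1178718936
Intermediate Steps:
N(R) = -32*R
V(v) = v²
(13416 + (-143 - N(53)))*(38343 + V(-201)) = (13416 + (-143 - (-32)*53))*(38343 + (-201)²) = (13416 + (-143 - 1*(-1696)))*(38343 + 40401) = (13416 + (-143 + 1696))*78744 = (13416 + 1553)*78744 = 14969*78744 = 1178718936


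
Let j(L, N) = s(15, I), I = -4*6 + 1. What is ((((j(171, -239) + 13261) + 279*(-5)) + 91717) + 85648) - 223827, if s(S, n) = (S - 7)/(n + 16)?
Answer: -242180/7 ≈ -34597.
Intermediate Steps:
I = -23 (I = -24 + 1 = -23)
s(S, n) = (-7 + S)/(16 + n)
j(L, N) = -8/7 (j(L, N) = (-7 + 15)/(16 - 23) = 8/(-7) = -⅐*8 = -8/7)
((((j(171, -239) + 13261) + 279*(-5)) + 91717) + 85648) - 223827 = ((((-8/7 + 13261) + 279*(-5)) + 91717) + 85648) - 223827 = (((92819/7 - 1395) + 91717) + 85648) - 223827 = ((83054/7 + 91717) + 85648) - 223827 = (725073/7 + 85648) - 223827 = 1324609/7 - 223827 = -242180/7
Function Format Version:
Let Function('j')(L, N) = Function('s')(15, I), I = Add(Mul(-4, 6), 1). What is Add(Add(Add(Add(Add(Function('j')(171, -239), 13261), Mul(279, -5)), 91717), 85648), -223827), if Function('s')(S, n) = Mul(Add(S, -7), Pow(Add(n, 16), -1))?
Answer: Rational(-242180, 7) ≈ -34597.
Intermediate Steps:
I = -23 (I = Add(-24, 1) = -23)
Function('s')(S, n) = Mul(Pow(Add(16, n), -1), Add(-7, S)) (Function('s')(S, n) = Mul(Add(-7, S), Pow(Add(16, n), -1)) = Mul(Pow(Add(16, n), -1), Add(-7, S)))
Function('j')(L, N) = Rational(-8, 7) (Function('j')(L, N) = Mul(Pow(Add(16, -23), -1), Add(-7, 15)) = Mul(Pow(-7, -1), 8) = Mul(Rational(-1, 7), 8) = Rational(-8, 7))
Add(Add(Add(Add(Add(Function('j')(171, -239), 13261), Mul(279, -5)), 91717), 85648), -223827) = Add(Add(Add(Add(Add(Rational(-8, 7), 13261), Mul(279, -5)), 91717), 85648), -223827) = Add(Add(Add(Add(Rational(92819, 7), -1395), 91717), 85648), -223827) = Add(Add(Add(Rational(83054, 7), 91717), 85648), -223827) = Add(Add(Rational(725073, 7), 85648), -223827) = Add(Rational(1324609, 7), -223827) = Rational(-242180, 7)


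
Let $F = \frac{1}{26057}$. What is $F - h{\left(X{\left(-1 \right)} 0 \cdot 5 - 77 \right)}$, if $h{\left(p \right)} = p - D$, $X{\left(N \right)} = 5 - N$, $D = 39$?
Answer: $\frac{3022613}{26057} \approx 116.0$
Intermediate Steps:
$h{\left(p \right)} = -39 + p$ ($h{\left(p \right)} = p - 39 = -39 + p$)
$F = \frac{1}{26057} \approx 3.8377 \cdot 10^{-5}$
$F - h{\left(X{\left(-1 \right)} 0 \cdot 5 - 77 \right)} = \frac{1}{26057} - \left(-39 - \left(77 - \left(5 - -1\right) 0 \cdot 5\right)\right) = \frac{1}{26057} - \left(-39 - \left(77 - \left(5 + 1\right) 0 \cdot 5\right)\right) = \frac{1}{26057} - \left(-39 - \left(77 - 6 \cdot 0 \cdot 5\right)\right) = \frac{1}{26057} - \left(-39 + \left(0 \cdot 5 - 77\right)\right) = \frac{1}{26057} - \left(-39 + \left(0 - 77\right)\right) = \frac{1}{26057} - \left(-39 - 77\right) = \frac{1}{26057} - -116 = \frac{1}{26057} + 116 = \frac{3022613}{26057}$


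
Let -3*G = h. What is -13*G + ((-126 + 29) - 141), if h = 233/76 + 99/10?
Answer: -207269/1140 ≈ -181.81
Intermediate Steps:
h = 4927/380 (h = 233*(1/76) + 99*(1/10) = 233/76 + 99/10 = 4927/380 ≈ 12.966)
G = -4927/1140 (G = -1/3*4927/380 = -4927/1140 ≈ -4.3219)
-13*G + ((-126 + 29) - 141) = -13*(-4927/1140) + ((-126 + 29) - 141) = 64051/1140 + (-97 - 141) = 64051/1140 - 238 = -207269/1140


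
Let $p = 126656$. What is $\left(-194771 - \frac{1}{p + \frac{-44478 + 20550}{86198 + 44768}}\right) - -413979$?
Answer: $\frac{1818067942530389}{8293802884} \approx 2.1921 \cdot 10^{5}$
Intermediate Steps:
$\left(-194771 - \frac{1}{p + \frac{-44478 + 20550}{86198 + 44768}}\right) - -413979 = \left(-194771 - \frac{1}{126656 + \frac{-44478 + 20550}{86198 + 44768}}\right) - -413979 = \left(-194771 - \frac{1}{126656 - \frac{23928}{130966}}\right) + 413979 = \left(-194771 - \frac{1}{126656 - \frac{11964}{65483}}\right) + 413979 = \left(-194771 - \frac{1}{\frac{8293802884}{65483}}\right) + 413979 = \left(-194771 - \frac{65483}{8293802884}\right) + 413979 = - \frac{1615392281585047}{8293802884} + 413979 = \frac{1818067942530389}{8293802884}$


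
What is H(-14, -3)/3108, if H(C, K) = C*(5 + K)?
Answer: -1/111 ≈ -0.0090090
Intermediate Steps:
H(-14, -3)/3108 = -14*(5 - 3)/3108 = -14*2*(1/3108) = -28*1/3108 = -1/111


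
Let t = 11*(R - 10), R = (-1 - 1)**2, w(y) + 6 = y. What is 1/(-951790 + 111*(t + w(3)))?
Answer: -1/959449 ≈ -1.0423e-6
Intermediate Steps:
w(y) = -6 + y
R = 4 (R = (-2)**2 = 4)
t = -66 (t = 11*(4 - 10) = 11*(-6) = -66)
1/(-951790 + 111*(t + w(3))) = 1/(-951790 + 111*(-66 + (-6 + 3))) = 1/(-951790 + 111*(-66 - 3)) = 1/(-951790 + 111*(-69)) = 1/(-951790 - 7659) = 1/(-959449) = -1/959449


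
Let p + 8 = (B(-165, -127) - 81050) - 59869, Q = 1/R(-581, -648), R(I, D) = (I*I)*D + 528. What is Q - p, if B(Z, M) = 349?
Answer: 30749891141999/218739000 ≈ 1.4058e+5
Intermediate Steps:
R(I, D) = 528 + D*I² (R(I, D) = I²*D + 528 = D*I² + 528 = 528 + D*I²)
Q = -1/218739000 (Q = 1/(528 - 648*(-581)²) = 1/(528 - 648*337561) = 1/(528 - 218739528) = 1/(-218739000) = -1/218739000 ≈ -4.5717e-9)
p = -140578 (p = -8 + ((349 - 81050) - 59869) = -8 + (-80701 - 59869) = -8 - 140570 = -140578)
Q - p = -1/218739000 - 1*(-140578) = -1/218739000 + 140578 = 30749891141999/218739000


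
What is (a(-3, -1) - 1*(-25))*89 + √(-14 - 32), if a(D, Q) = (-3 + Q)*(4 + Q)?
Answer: 1157 + I*√46 ≈ 1157.0 + 6.7823*I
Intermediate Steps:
(a(-3, -1) - 1*(-25))*89 + √(-14 - 32) = ((-12 - 1 + (-1)²) - 1*(-25))*89 + √(-14 - 32) = ((-12 - 1 + 1) + 25)*89 + √(-46) = (-12 + 25)*89 + I*√46 = 13*89 + I*√46 = 1157 + I*√46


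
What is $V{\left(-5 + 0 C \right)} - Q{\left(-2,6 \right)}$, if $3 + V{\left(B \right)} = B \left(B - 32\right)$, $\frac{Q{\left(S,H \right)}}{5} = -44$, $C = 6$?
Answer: $402$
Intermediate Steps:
$Q{\left(S,H \right)} = -220$ ($Q{\left(S,H \right)} = 5 \left(-44\right) = -220$)
$V{\left(B \right)} = -3 + B \left(-32 + B\right)$ ($V{\left(B \right)} = -3 + B \left(B - 32\right) = -3 + B \left(-32 + B\right)$)
$V{\left(-5 + 0 C \right)} - Q{\left(-2,6 \right)} = \left(-3 + \left(-5 + 0 \cdot 6\right)^{2} - 32 \left(-5 + 0 \cdot 6\right)\right) - -220 = \left(-3 + \left(-5 + 0\right)^{2} - 32 \left(-5 + 0\right)\right) + 220 = \left(-3 + \left(-5\right)^{2} - -160\right) + 220 = \left(-3 + 25 + 160\right) + 220 = 182 + 220 = 402$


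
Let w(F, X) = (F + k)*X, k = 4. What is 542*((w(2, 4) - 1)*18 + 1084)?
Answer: 811916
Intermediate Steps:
w(F, X) = X*(4 + F) (w(F, X) = (F + 4)*X = (4 + F)*X = X*(4 + F))
542*((w(2, 4) - 1)*18 + 1084) = 542*((4*(4 + 2) - 1)*18 + 1084) = 542*((4*6 - 1)*18 + 1084) = 542*((24 - 1)*18 + 1084) = 542*(23*18 + 1084) = 542*(414 + 1084) = 542*1498 = 811916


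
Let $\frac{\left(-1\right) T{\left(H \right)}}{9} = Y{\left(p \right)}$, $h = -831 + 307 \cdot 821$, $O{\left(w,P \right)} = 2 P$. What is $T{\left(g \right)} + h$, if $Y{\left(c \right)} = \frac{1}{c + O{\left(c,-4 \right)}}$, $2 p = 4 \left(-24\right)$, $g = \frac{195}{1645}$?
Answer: $\frac{14068105}{56} \approx 2.5122 \cdot 10^{5}$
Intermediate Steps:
$g = \frac{39}{329}$ ($g = 195 \cdot \frac{1}{1645} = \frac{39}{329} \approx 0.11854$)
$p = -48$ ($p = \frac{4 \left(-24\right)}{2} = \frac{1}{2} \left(-96\right) = -48$)
$h = 251216$ ($h = -831 + 252047 = 251216$)
$Y{\left(c \right)} = \frac{1}{-8 + c}$ ($Y{\left(c \right)} = \frac{1}{c + 2 \left(-4\right)} = \frac{1}{c - 8} = \frac{1}{-8 + c}$)
$T{\left(H \right)} = \frac{9}{56}$ ($T{\left(H \right)} = - \frac{9}{-8 - 48} = - \frac{9}{-56} = \left(-9\right) \left(- \frac{1}{56}\right) = \frac{9}{56}$)
$T{\left(g \right)} + h = \frac{9}{56} + 251216 = \frac{14068105}{56}$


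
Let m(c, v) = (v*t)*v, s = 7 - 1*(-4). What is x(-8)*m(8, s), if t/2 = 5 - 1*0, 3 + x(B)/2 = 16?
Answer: 31460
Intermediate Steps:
x(B) = 26 (x(B) = -6 + 2*16 = -6 + 32 = 26)
s = 11 (s = 7 + 4 = 11)
t = 10 (t = 2*(5 - 1*0) = 2*(5 + 0) = 2*5 = 10)
m(c, v) = 10*v**2 (m(c, v) = (v*10)*v = (10*v)*v = 10*v**2)
x(-8)*m(8, s) = 26*(10*11**2) = 26*(10*121) = 26*1210 = 31460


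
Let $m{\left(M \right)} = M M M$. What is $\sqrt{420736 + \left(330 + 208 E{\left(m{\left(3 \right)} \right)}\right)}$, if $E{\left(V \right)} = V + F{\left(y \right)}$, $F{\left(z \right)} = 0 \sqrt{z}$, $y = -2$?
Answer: $\sqrt{426682} \approx 653.21$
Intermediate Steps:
$F{\left(z \right)} = 0$
$m{\left(M \right)} = M^{3}$ ($m{\left(M \right)} = M^{2} M = M^{3}$)
$E{\left(V \right)} = V$ ($E{\left(V \right)} = V + 0 = V$)
$\sqrt{420736 + \left(330 + 208 E{\left(m{\left(3 \right)} \right)}\right)} = \sqrt{420736 + \left(330 + 208 \cdot 3^{3}\right)} = \sqrt{420736 + \left(330 + 208 \cdot 27\right)} = \sqrt{420736 + \left(330 + 5616\right)} = \sqrt{420736 + 5946} = \sqrt{426682}$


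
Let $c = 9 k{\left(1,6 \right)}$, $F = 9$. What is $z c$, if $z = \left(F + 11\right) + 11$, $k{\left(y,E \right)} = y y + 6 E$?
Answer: $10323$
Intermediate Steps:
$k{\left(y,E \right)} = y^{2} + 6 E$
$c = 333$ ($c = 9 \left(1^{2} + 6 \cdot 6\right) = 9 \left(1 + 36\right) = 9 \cdot 37 = 333$)
$z = 31$ ($z = \left(9 + 11\right) + 11 = 20 + 11 = 31$)
$z c = 31 \cdot 333 = 10323$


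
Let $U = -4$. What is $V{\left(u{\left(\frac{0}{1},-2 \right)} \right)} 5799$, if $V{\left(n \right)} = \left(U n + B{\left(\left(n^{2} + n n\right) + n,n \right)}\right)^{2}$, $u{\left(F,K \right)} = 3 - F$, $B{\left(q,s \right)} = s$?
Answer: $469719$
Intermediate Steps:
$V{\left(n \right)} = 9 n^{2}$ ($V{\left(n \right)} = \left(- 4 n + n\right)^{2} = \left(- 3 n\right)^{2} = 9 n^{2}$)
$V{\left(u{\left(\frac{0}{1},-2 \right)} \right)} 5799 = 9 \left(3 - \frac{0}{1}\right)^{2} \cdot 5799 = 9 \left(3 - 0 \cdot 1\right)^{2} \cdot 5799 = 9 \left(3 - 0\right)^{2} \cdot 5799 = 9 \left(3 + 0\right)^{2} \cdot 5799 = 9 \cdot 3^{2} \cdot 5799 = 9 \cdot 9 \cdot 5799 = 81 \cdot 5799 = 469719$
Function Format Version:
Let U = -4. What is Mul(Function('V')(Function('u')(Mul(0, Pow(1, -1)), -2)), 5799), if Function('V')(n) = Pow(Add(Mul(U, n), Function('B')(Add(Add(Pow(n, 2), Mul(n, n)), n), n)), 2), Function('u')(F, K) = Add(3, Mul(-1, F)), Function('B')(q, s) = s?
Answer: 469719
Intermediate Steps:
Function('V')(n) = Mul(9, Pow(n, 2)) (Function('V')(n) = Pow(Add(Mul(-4, n), n), 2) = Pow(Mul(-3, n), 2) = Mul(9, Pow(n, 2)))
Mul(Function('V')(Function('u')(Mul(0, Pow(1, -1)), -2)), 5799) = Mul(Mul(9, Pow(Add(3, Mul(-1, Mul(0, Pow(1, -1)))), 2)), 5799) = Mul(Mul(9, Pow(Add(3, Mul(-1, Mul(0, 1))), 2)), 5799) = Mul(Mul(9, Pow(Add(3, Mul(-1, 0)), 2)), 5799) = Mul(Mul(9, Pow(Add(3, 0), 2)), 5799) = Mul(Mul(9, Pow(3, 2)), 5799) = Mul(Mul(9, 9), 5799) = Mul(81, 5799) = 469719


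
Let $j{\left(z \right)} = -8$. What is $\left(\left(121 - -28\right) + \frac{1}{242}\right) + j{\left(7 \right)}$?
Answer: $\frac{34123}{242} \approx 141.0$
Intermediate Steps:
$\left(\left(121 - -28\right) + \frac{1}{242}\right) + j{\left(7 \right)} = \left(\left(121 - -28\right) + \frac{1}{242}\right) - 8 = \left(\left(121 + 28\right) + \frac{1}{242}\right) - 8 = \left(149 + \frac{1}{242}\right) - 8 = \frac{36059}{242} - 8 = \frac{34123}{242}$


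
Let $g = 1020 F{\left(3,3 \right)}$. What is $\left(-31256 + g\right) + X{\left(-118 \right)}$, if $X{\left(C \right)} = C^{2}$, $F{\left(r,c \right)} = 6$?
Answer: $-11212$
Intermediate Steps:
$g = 6120$ ($g = 1020 \cdot 6 = 6120$)
$\left(-31256 + g\right) + X{\left(-118 \right)} = \left(-31256 + 6120\right) + \left(-118\right)^{2} = -25136 + 13924 = -11212$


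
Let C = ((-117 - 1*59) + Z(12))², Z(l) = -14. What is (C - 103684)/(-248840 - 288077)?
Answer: 67584/536917 ≈ 0.12587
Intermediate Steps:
C = 36100 (C = ((-117 - 1*59) - 14)² = ((-117 - 59) - 14)² = (-176 - 14)² = (-190)² = 36100)
(C - 103684)/(-248840 - 288077) = (36100 - 103684)/(-248840 - 288077) = -67584/(-536917) = -67584*(-1/536917) = 67584/536917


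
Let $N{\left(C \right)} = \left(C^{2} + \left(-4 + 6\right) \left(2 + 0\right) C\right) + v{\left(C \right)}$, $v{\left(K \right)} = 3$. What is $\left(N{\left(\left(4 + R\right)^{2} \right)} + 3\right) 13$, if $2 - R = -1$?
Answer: $33839$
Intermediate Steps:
$R = 3$ ($R = 2 - -1 = 2 + 1 = 3$)
$N{\left(C \right)} = 3 + C^{2} + 4 C$ ($N{\left(C \right)} = \left(C^{2} + \left(-4 + 6\right) \left(2 + 0\right) C\right) + 3 = \left(C^{2} + 2 \cdot 2 C\right) + 3 = \left(C^{2} + 4 C\right) + 3 = 3 + C^{2} + 4 C$)
$\left(N{\left(\left(4 + R\right)^{2} \right)} + 3\right) 13 = \left(\left(3 + \left(\left(4 + 3\right)^{2}\right)^{2} + 4 \left(4 + 3\right)^{2}\right) + 3\right) 13 = \left(\left(3 + \left(7^{2}\right)^{2} + 4 \cdot 7^{2}\right) + 3\right) 13 = \left(\left(3 + 49^{2} + 4 \cdot 49\right) + 3\right) 13 = \left(\left(3 + 2401 + 196\right) + 3\right) 13 = \left(2600 + 3\right) 13 = 2603 \cdot 13 = 33839$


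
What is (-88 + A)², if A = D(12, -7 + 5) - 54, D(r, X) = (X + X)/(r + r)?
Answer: 727609/36 ≈ 20211.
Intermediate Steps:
D(r, X) = X/r (D(r, X) = (2*X)/((2*r)) = (2*X)*(1/(2*r)) = X/r)
A = -325/6 (A = (-7 + 5)/12 - 54 = -2*1/12 - 54 = -⅙ - 54 = -325/6 ≈ -54.167)
(-88 + A)² = (-88 - 325/6)² = (-853/6)² = 727609/36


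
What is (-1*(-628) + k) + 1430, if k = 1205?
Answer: 3263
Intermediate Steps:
(-1*(-628) + k) + 1430 = (-1*(-628) + 1205) + 1430 = (628 + 1205) + 1430 = 1833 + 1430 = 3263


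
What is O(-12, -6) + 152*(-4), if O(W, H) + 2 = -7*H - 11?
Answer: -579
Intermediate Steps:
O(W, H) = -13 - 7*H (O(W, H) = -2 + (-7*H - 11) = -2 + (-11 - 7*H) = -13 - 7*H)
O(-12, -6) + 152*(-4) = (-13 - 7*(-6)) + 152*(-4) = (-13 + 42) - 608 = 29 - 608 = -579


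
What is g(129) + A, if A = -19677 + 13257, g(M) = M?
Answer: -6291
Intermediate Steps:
A = -6420
g(129) + A = 129 - 6420 = -6291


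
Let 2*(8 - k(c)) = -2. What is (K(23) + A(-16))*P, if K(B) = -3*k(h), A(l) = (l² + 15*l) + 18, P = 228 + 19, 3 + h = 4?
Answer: 1729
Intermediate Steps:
h = 1 (h = -3 + 4 = 1)
P = 247
k(c) = 9 (k(c) = 8 - ½*(-2) = 8 + 1 = 9)
A(l) = 18 + l² + 15*l
K(B) = -27 (K(B) = -3*9 = -27)
(K(23) + A(-16))*P = (-27 + (18 + (-16)² + 15*(-16)))*247 = (-27 + (18 + 256 - 240))*247 = (-27 + 34)*247 = 7*247 = 1729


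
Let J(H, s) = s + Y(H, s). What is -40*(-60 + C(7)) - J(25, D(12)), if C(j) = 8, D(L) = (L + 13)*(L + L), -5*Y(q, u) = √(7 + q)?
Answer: 1480 + 4*√2/5 ≈ 1481.1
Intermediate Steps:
Y(q, u) = -√(7 + q)/5
D(L) = 2*L*(13 + L) (D(L) = (13 + L)*(2*L) = 2*L*(13 + L))
J(H, s) = s - √(7 + H)/5
-40*(-60 + C(7)) - J(25, D(12)) = -40*(-60 + 8) - (2*12*(13 + 12) - √(7 + 25)/5) = -40*(-52) - (2*12*25 - 4*√2/5) = 2080 - (600 - 4*√2/5) = 2080 + (-600 + 4*√2/5) = 1480 + 4*√2/5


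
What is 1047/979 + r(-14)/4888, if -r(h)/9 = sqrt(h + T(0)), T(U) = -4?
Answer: 1047/979 - 27*I*sqrt(2)/4888 ≈ 1.0695 - 0.0078117*I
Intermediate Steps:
r(h) = -9*sqrt(-4 + h) (r(h) = -9*sqrt(h - 4) = -9*sqrt(-4 + h))
1047/979 + r(-14)/4888 = 1047/979 - 9*sqrt(-4 - 14)/4888 = 1047*(1/979) - 27*I*sqrt(2)*(1/4888) = 1047/979 - 27*I*sqrt(2)*(1/4888) = 1047/979 - 27*I*sqrt(2)/4888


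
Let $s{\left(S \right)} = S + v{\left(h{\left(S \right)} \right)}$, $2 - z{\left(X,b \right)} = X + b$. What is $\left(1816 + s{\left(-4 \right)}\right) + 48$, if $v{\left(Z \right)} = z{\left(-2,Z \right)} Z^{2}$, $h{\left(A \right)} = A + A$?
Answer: $2628$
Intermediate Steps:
$z{\left(X,b \right)} = 2 - X - b$ ($z{\left(X,b \right)} = 2 - \left(X + b\right) = 2 - X - b$)
$h{\left(A \right)} = 2 A$
$v{\left(Z \right)} = Z^{2} \left(4 - Z\right)$ ($v{\left(Z \right)} = \left(2 - -2 - Z\right) Z^{2} = \left(2 + 2 - Z\right) Z^{2} = \left(4 - Z\right) Z^{2} = Z^{2} \left(4 - Z\right)$)
$s{\left(S \right)} = S + 4 S^{2} \left(4 - 2 S\right)$ ($s{\left(S \right)} = S + \left(2 S\right)^{2} \left(4 - 2 S\right) = S + 4 S^{2} \left(4 - 2 S\right)$)
$\left(1816 + s{\left(-4 \right)}\right) + 48 = \left(1816 - 4 \left(1 + 8 \left(-4\right) \left(2 - -4\right)\right)\right) + 48 = \left(1816 - 4 \left(1 + 8 \left(-4\right) \left(2 + 4\right)\right)\right) + 48 = \left(1816 - 4 \left(1 + 8 \left(-4\right) 6\right)\right) + 48 = \left(1816 - 4 \left(1 - 192\right)\right) + 48 = \left(1816 - -764\right) + 48 = \left(1816 + 764\right) + 48 = 2580 + 48 = 2628$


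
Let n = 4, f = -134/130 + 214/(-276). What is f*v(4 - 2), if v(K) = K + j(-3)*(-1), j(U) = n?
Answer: 16201/4485 ≈ 3.6123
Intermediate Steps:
f = -16201/8970 (f = -134*1/130 + 214*(-1/276) = -67/65 - 107/138 = -16201/8970 ≈ -1.8061)
j(U) = 4
v(K) = -4 + K (v(K) = K + 4*(-1) = K - 4 = -4 + K)
f*v(4 - 2) = -16201*(-4 + (4 - 2))/8970 = -16201*(-4 + 2)/8970 = -16201/8970*(-2) = 16201/4485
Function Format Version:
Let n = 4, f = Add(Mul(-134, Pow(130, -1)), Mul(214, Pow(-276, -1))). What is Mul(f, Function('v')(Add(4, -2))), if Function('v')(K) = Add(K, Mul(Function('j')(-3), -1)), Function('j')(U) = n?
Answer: Rational(16201, 4485) ≈ 3.6123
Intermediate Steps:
f = Rational(-16201, 8970) (f = Add(Mul(-134, Rational(1, 130)), Mul(214, Rational(-1, 276))) = Add(Rational(-67, 65), Rational(-107, 138)) = Rational(-16201, 8970) ≈ -1.8061)
Function('j')(U) = 4
Function('v')(K) = Add(-4, K) (Function('v')(K) = Add(K, Mul(4, -1)) = Add(K, -4) = Add(-4, K))
Mul(f, Function('v')(Add(4, -2))) = Mul(Rational(-16201, 8970), Add(-4, Add(4, -2))) = Mul(Rational(-16201, 8970), Add(-4, 2)) = Mul(Rational(-16201, 8970), -2) = Rational(16201, 4485)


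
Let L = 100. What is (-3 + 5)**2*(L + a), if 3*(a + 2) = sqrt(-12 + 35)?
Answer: 392 + 4*sqrt(23)/3 ≈ 398.39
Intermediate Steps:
a = -2 + sqrt(23)/3 (a = -2 + sqrt(-12 + 35)/3 = -2 + sqrt(23)/3 ≈ -0.40139)
(-3 + 5)**2*(L + a) = (-3 + 5)**2*(100 + (-2 + sqrt(23)/3)) = 2**2*(98 + sqrt(23)/3) = 4*(98 + sqrt(23)/3) = 392 + 4*sqrt(23)/3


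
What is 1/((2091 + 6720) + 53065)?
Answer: 1/61876 ≈ 1.6161e-5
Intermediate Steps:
1/((2091 + 6720) + 53065) = 1/(8811 + 53065) = 1/61876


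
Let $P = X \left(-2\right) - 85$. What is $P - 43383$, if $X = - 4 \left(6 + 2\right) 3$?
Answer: $-43276$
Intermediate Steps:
$X = -96$ ($X = \left(-4\right) 8 \cdot 3 = \left(-32\right) 3 = -96$)
$P = 107$ ($P = \left(-96\right) \left(-2\right) - 85 = 192 - 85 = 107$)
$P - 43383 = 107 - 43383 = -43276$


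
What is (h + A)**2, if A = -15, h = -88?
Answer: 10609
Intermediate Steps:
(h + A)**2 = (-88 - 15)**2 = (-103)**2 = 10609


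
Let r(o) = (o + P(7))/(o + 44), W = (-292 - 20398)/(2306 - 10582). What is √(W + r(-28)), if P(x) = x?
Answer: √19/4 ≈ 1.0897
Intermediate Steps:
W = 5/2 (W = -20690/(-8276) = -20690*(-1/8276) = 5/2 ≈ 2.5000)
r(o) = (7 + o)/(44 + o) (r(o) = (o + 7)/(o + 44) = (7 + o)/(44 + o))
√(W + r(-28)) = √(5/2 + (7 - 28)/(44 - 28)) = √(5/2 - 21/16) = √(19/16) = √19/4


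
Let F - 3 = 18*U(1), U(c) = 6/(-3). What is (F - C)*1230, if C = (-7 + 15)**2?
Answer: -119310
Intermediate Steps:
U(c) = -2 (U(c) = 6*(-1/3) = -2)
C = 64 (C = 8**2 = 64)
F = -33 (F = 3 + 18*(-2) = 3 - 36 = -33)
(F - C)*1230 = (-33 - 1*64)*1230 = (-33 - 64)*1230 = -97*1230 = -119310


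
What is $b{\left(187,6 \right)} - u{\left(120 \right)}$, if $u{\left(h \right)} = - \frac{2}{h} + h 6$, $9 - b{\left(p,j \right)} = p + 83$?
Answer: $- \frac{58859}{60} \approx -980.98$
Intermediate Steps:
$b{\left(p,j \right)} = -74 - p$ ($b{\left(p,j \right)} = 9 - \left(p + 83\right) = 9 - \left(83 + p\right) = -74 - p$)
$u{\left(h \right)} = - \frac{2}{h} + 6 h$
$b{\left(187,6 \right)} - u{\left(120 \right)} = \left(-74 - 187\right) - \left(- \frac{2}{120} + 6 \cdot 120\right) = \left(-74 - 187\right) - \left(\left(-2\right) \frac{1}{120} + 720\right) = -261 - \left(- \frac{1}{60} + 720\right) = -261 - \frac{43199}{60} = - \frac{58859}{60}$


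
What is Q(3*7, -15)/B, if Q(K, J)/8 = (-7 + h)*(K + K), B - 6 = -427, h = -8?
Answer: 5040/421 ≈ 11.971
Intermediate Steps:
B = -421 (B = 6 - 427 = -421)
Q(K, J) = -240*K (Q(K, J) = 8*((-7 - 8)*(K + K)) = 8*(-30*K) = -240*K)
Q(3*7, -15)/B = -720*7/(-421) = -240*21*(-1/421) = -5040*(-1/421) = 5040/421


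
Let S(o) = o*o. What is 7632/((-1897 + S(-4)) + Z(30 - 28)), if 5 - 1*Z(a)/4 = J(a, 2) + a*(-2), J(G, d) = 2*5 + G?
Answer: -2544/631 ≈ -4.0317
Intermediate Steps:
J(G, d) = 10 + G
S(o) = o²
Z(a) = -20 + 4*a (Z(a) = 20 - 4*((10 + a) + a*(-2)) = 20 - 4*((10 + a) - 2*a) = 20 - 4*(10 - a) = 20 + (-40 + 4*a) = -20 + 4*a)
7632/((-1897 + S(-4)) + Z(30 - 28)) = 7632/((-1897 + (-4)²) + (-20 + 4*(30 - 28))) = 7632/((-1897 + 16) + (-20 + 4*2)) = 7632/(-1881 + (-20 + 8)) = 7632/(-1881 - 12) = 7632/(-1893) = 7632*(-1/1893) = -2544/631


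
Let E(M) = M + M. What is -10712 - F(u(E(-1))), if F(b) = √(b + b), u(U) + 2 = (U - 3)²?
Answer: -10712 - √46 ≈ -10719.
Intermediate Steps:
E(M) = 2*M
u(U) = -2 + (-3 + U)² (u(U) = -2 + (U - 3)² = -2 + (-3 + U)²)
F(b) = √2*√b (F(b) = √(2*b) = √2*√b)
-10712 - F(u(E(-1))) = -10712 - √2*√(-2 + (-3 + 2*(-1))²) = -10712 - √2*√(-2 + (-3 - 2)²) = -10712 - √2*√(-2 + (-5)²) = -10712 - √2*√(-2 + 25) = -10712 - √2*√23 = -10712 - √46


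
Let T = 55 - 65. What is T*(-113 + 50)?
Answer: 630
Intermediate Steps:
T = -10
T*(-113 + 50) = -10*(-113 + 50) = -10*(-63) = 630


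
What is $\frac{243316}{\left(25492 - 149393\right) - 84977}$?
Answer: $- \frac{121658}{104439} \approx -1.1649$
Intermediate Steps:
$\frac{243316}{\left(25492 - 149393\right) - 84977} = \frac{243316}{-123901 - 84977} = \frac{243316}{-208878} = 243316 \left(- \frac{1}{208878}\right) = - \frac{121658}{104439}$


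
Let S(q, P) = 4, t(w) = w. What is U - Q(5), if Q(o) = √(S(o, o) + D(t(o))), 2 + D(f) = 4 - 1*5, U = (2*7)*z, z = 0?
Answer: -1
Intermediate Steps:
U = 0 (U = (2*7)*0 = 14*0 = 0)
D(f) = -3 (D(f) = -2 + (4 - 1*5) = -2 + (4 - 5) = -2 - 1 = -3)
Q(o) = 1 (Q(o) = √(4 - 3) = √1 = 1)
U - Q(5) = 0 - 1*1 = 0 - 1 = -1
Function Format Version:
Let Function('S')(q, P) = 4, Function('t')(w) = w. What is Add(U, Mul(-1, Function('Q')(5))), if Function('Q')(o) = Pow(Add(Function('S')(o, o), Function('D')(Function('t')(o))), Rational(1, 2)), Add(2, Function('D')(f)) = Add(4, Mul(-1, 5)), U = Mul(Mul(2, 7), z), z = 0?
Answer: -1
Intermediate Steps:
U = 0 (U = Mul(Mul(2, 7), 0) = Mul(14, 0) = 0)
Function('D')(f) = -3 (Function('D')(f) = Add(-2, Add(4, Mul(-1, 5))) = Add(-2, Add(4, -5)) = Add(-2, -1) = -3)
Function('Q')(o) = 1 (Function('Q')(o) = Pow(Add(4, -3), Rational(1, 2)) = Pow(1, Rational(1, 2)) = 1)
Add(U, Mul(-1, Function('Q')(5))) = Add(0, Mul(-1, 1)) = Add(0, -1) = -1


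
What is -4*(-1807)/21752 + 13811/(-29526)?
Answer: -776812/5734371 ≈ -0.13547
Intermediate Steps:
-4*(-1807)/21752 + 13811/(-29526) = 7228*(1/21752) + 13811*(-1/29526) = 1807/5438 - 1973/4218 = -776812/5734371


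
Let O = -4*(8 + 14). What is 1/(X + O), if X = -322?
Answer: -1/410 ≈ -0.0024390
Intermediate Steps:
O = -88 (O = -4*22 = -88)
1/(X + O) = 1/(-322 - 88) = 1/(-410) = -1/410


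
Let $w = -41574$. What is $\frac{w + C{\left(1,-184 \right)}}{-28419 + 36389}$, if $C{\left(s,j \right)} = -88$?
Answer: $- \frac{20831}{3985} \approx -5.2274$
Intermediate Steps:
$\frac{w + C{\left(1,-184 \right)}}{-28419 + 36389} = \frac{-41574 - 88}{-28419 + 36389} = - \frac{41662}{7970} = \left(-41662\right) \frac{1}{7970} = - \frac{20831}{3985}$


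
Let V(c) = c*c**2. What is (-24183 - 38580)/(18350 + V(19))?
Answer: -20921/8403 ≈ -2.4897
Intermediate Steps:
V(c) = c**3
(-24183 - 38580)/(18350 + V(19)) = (-24183 - 38580)/(18350 + 19**3) = -62763/(18350 + 6859) = -62763/25209 = -62763*1/25209 = -20921/8403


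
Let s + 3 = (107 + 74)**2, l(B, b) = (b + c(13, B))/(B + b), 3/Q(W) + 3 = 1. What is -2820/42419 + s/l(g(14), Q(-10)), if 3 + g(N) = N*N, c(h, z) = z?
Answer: 1389558782/42419 ≈ 32758.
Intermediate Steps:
Q(W) = -3/2 (Q(W) = 3/(-3 + 1) = 3/(-2) = 3*(-1/2) = -3/2)
g(N) = -3 + N**2 (g(N) = -3 + N*N = -3 + N**2)
l(B, b) = 1 (l(B, b) = (b + B)/(B + b) = (B + b)/(B + b) = 1)
s = 32758 (s = -3 + (107 + 74)**2 = -3 + 181**2 = -3 + 32761 = 32758)
-2820/42419 + s/l(g(14), Q(-10)) = -2820/42419 + 32758/1 = -2820*1/42419 + 32758*1 = -2820/42419 + 32758 = 1389558782/42419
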